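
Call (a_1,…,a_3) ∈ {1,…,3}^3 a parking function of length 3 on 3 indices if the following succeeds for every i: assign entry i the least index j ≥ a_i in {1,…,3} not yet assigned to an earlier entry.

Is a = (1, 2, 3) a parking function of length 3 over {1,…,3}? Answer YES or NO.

YES

Sorted: b = (1, 2, 3).
  b_1=1 ≤ 1
  b_2=2 ≤ 2
  b_3=3 ≤ 3
All bounds hold ⇒ YES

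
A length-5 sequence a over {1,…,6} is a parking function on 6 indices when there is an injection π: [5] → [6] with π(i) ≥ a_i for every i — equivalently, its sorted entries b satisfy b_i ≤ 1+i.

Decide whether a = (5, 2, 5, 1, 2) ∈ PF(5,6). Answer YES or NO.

Rearranged: b = (1, 2, 2, 5, 5).
  b_1=1 ≤ 2
  b_2=2 ≤ 3
  b_3=2 ≤ 4
  b_4=5 ≤ 5
  b_5=5 ≤ 6
All bounds hold ⇒ YES

YES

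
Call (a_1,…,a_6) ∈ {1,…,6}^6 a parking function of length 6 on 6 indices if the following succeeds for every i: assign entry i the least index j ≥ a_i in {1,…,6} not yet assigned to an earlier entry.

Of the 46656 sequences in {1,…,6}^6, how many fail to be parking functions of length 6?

29849

|PF| = (6−6+1)·(6+1)^(6−1) = 1×16807 = 16807 (Konheim–Weiss)
Example (5,5,1,6,6,3) → sorted (1,3,5,5,6,6): b_2=3>2, not a PF.
6^6 − 16807 = 46656 − 16807 = 29849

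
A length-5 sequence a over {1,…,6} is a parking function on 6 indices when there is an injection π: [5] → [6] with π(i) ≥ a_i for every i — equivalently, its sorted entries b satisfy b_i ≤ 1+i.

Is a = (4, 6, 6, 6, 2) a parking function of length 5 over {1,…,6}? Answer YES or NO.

Sorted: b = (2, 4, 6, 6, 6).
  b_1=2 ≤ 2
  b_2=4 > 3
  fails at i=2 ⇒ NO

NO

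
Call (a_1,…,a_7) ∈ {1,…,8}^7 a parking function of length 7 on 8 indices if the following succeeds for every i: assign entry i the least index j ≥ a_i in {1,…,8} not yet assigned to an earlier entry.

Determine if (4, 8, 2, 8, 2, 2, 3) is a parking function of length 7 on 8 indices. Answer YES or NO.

Sorted: b = (2, 2, 2, 3, 4, 8, 8).
  b_1=2 ≤ 2
  b_2=2 ≤ 3
  b_3=2 ≤ 4
  b_4=3 ≤ 5
  b_5=4 ≤ 6
  b_6=8 > 7
  fails at i=6 ⇒ NO

NO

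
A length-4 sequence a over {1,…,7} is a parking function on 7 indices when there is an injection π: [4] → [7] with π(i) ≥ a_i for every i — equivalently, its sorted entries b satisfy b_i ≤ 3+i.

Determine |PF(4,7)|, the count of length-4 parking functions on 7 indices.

|PF(4,7)| = (7+1−4)·(7+1)^{4−1} = 4·512 = 2048
Example (1,1,5,7) → sorted (1,1,5,7): b_i ≤ 3+i ∀i, a PF.

2048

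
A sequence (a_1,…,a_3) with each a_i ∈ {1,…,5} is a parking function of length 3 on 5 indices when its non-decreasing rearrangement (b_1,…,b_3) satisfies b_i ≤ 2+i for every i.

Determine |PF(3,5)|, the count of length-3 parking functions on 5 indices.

#PF = (5+1−3)·(5+1)^{3−1} = 3·36 = 108 (Pollak)
Check (5,3,2) → sorted (2,3,5): b_i ≤ 2+i ∀i, a PF.

108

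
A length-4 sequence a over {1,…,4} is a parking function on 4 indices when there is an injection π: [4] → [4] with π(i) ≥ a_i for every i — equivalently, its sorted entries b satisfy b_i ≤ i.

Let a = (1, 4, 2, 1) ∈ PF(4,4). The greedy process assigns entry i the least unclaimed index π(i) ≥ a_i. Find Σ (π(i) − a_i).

Σπ = 4·5/2 = 10 (π permutes [4]); Σa = 1+4+2+1 = 8; disp = 10−8 = 2.

2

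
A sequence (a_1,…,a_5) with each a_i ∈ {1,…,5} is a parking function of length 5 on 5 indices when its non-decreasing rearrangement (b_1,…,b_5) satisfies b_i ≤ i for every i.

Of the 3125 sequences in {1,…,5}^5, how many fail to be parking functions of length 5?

1829

Count = (6−5)·6^(5−1) = 1×1296 = 1296 [KW]
Check (5,4,5,3,5) → sorted (3,4,5,5,5): b_1=3>1, not a PF.
5^5 − 1296 = 3125 − 1296 = 1829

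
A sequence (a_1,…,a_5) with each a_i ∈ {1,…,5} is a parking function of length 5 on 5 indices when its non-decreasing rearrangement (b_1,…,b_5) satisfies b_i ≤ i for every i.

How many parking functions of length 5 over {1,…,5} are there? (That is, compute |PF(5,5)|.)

1296

|PF| = 1·6^4 = 1·1296 = 1296 (Pollak)
One tuple (4,3,1,1,3) → sorted (1,1,3,3,4): b_i ≤ i ∀i, a PF.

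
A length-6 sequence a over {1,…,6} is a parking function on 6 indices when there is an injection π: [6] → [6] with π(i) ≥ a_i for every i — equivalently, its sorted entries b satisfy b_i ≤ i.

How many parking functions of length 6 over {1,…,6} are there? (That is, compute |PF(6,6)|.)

16807

Count = (6−6+1)·(6+1)^(6−1) = 1 · 16807 = 16807
Check (5,1,2,2,1,1) → sorted (1,1,1,2,2,5): b_i ≤ i ∀i, a PF.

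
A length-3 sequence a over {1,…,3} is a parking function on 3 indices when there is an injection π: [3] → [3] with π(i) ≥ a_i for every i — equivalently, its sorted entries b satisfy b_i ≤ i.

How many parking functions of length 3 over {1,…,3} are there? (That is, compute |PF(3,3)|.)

|PF| = (3−3+1)·(3+1)^(3−1) = 1×16 = 16 [KW]
Check (3,1,2) → sorted (1,2,3): b_i ≤ i ∀i, a PF.

16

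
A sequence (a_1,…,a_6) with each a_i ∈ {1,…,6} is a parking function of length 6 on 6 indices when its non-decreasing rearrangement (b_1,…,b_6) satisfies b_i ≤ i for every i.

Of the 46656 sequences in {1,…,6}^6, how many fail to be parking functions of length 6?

29849

Count = (6+1−6)·(6+1)^{6−1} = 1·16807 = 16807 [KW]
Example (6,1,1,5,6,3) → sorted (1,1,3,5,6,6): b_4=5>4, not a PF.
6^6 − 16807 = 46656 − 16807 = 29849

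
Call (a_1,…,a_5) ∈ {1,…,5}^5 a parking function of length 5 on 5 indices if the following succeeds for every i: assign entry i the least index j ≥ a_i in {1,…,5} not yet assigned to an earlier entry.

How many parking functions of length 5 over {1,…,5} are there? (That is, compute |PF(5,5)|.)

Count = 1·6^4 = 1×1296 = 1296 [KW]
Check (5,2,1,3,3) → sorted (1,2,3,3,5): b_i ≤ i ∀i, a PF.

1296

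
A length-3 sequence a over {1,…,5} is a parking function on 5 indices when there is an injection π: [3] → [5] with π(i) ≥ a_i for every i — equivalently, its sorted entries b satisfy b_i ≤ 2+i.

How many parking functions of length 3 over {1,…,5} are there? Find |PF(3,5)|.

|PF(3,5)| = 3·6^2 = 3 · 36 = 108 (Konheim–Weiss)
Check (1,3,3) → sorted (1,3,3): b_i ≤ 2+i ∀i, a PF.

108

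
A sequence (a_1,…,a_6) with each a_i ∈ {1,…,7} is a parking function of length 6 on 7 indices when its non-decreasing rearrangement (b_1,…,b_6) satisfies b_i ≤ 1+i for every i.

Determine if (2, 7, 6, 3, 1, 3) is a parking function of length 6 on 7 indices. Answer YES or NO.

YES

Order a: b = (1, 2, 3, 3, 6, 7).
  b_1=1 ≤ 2
  b_2=2 ≤ 3
  b_3=3 ≤ 4
  b_4=3 ≤ 5
  b_5=6 ≤ 6
  b_6=7 ≤ 7
All bounds hold ⇒ YES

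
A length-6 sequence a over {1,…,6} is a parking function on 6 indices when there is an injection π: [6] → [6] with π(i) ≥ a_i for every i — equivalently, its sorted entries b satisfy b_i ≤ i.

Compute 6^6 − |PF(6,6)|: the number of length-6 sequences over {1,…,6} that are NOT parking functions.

Count = (6+1−6)·(6+1)^{6−1} = 1×16807 = 16807
Example (5,5,3,4,3,2) → sorted (2,3,3,4,5,5): b_1=2>1, not a PF.
So 46656 − 16807 = 29849 fail.

29849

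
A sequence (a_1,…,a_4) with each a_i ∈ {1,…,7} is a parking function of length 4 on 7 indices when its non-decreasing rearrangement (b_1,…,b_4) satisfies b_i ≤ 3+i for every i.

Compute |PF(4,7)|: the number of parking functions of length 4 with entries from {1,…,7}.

2048

|PF| = 4·8^3 = 4·512 = 2048
E.g. (4,7,4,5) → sorted (4,4,5,7): b_i ≤ 3+i ∀i, a PF.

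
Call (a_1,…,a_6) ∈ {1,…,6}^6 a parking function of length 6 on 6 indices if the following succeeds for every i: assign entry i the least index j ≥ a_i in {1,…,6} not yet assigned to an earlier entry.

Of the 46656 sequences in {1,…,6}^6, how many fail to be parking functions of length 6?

29849

|PF(6,6)| = (6+1−6)·(6+1)^{6−1} = 1×16807 = 16807 (Pollak)
Check (5,4,4,6,5,5) → sorted (4,4,5,5,5,6): b_1=4>1, not a PF.
So 46656 − 16807 = 29849 fail.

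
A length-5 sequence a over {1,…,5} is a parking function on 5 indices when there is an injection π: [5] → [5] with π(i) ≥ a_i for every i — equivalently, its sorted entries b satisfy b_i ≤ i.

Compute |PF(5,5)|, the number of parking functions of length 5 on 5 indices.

1296

|PF| = (6−5)·6^(5−1) = 1·1296 = 1296 [KW]
One tuple (4,4,3,1,1) → sorted (1,1,3,4,4): b_i ≤ i ∀i, a PF.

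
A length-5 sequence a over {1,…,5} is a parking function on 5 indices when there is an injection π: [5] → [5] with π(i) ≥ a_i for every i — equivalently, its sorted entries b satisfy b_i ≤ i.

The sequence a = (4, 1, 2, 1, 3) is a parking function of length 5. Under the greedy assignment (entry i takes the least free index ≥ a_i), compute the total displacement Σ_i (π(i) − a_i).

Σπ = 5·6/2 = 15 (π permutes [5]); Σa = 4+1+2+1+3 = 11; disp = 15−11 = 4.

4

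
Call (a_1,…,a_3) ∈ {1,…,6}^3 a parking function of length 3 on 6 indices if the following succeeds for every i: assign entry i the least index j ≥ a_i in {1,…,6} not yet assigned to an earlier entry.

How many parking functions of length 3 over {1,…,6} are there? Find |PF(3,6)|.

Count = (6−3+1)·(6+1)^(3−1) = 4·49 = 196 (Pollak)
E.g. (1,3,1) → sorted (1,1,3): b_i ≤ 3+i ∀i, a PF.

196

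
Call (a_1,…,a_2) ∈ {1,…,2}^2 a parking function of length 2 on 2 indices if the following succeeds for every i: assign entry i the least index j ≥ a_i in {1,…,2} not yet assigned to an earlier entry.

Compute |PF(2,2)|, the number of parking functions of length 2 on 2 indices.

|PF(2,2)| = (2−2+1)·(2+1)^(2−1) = 1×3 = 3 (Konheim–Weiss)
One tuple (1,1) → sorted (1,1): b_i ≤ i ∀i, a PF.

3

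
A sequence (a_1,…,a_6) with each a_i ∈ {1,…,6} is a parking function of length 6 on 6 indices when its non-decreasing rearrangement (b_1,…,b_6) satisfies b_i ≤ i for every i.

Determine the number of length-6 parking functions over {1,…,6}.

|PF(6,6)| = (7−6)·7^(6−1) = 1·16807 = 16807 (Pollak)
Example (2,5,1,5,2,3) → sorted (1,2,2,3,5,5): b_i ≤ i ∀i, a PF.

16807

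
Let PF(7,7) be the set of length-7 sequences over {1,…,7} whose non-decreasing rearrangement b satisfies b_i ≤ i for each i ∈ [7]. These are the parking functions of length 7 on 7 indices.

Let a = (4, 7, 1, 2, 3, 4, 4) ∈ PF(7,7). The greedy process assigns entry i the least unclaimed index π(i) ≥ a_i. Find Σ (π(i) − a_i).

3

Σπ = 28 ({1..7} each once); Σa = 4+7+1+2+3+4+4 = 25; disp = 28−25 = 3.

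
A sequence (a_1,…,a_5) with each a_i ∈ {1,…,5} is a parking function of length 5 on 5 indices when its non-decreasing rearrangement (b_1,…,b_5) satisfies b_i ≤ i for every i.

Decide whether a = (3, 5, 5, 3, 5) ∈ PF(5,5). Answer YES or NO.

NO

Sorted: b = (3, 3, 5, 5, 5).
  b_1=3 > 1
  fails at i=1 ⇒ NO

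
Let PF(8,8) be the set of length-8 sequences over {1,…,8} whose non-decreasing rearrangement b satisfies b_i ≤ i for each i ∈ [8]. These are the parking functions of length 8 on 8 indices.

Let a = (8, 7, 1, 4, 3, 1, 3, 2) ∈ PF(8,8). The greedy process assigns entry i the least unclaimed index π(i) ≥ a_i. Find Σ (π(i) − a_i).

7

Σπ = 36 ({1..8} each once); Σa = 8+7+1+4+3+1+3+2 = 29; disp = 36−29 = 7.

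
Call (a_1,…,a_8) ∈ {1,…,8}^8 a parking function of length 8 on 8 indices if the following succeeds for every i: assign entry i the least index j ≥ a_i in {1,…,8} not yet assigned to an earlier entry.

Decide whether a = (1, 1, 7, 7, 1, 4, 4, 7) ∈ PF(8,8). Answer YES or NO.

Sorted: b = (1, 1, 1, 4, 4, 7, 7, 7).
  b_1=1 ≤ 1
  b_2=1 ≤ 2
  b_3=1 ≤ 3
  b_4=4 ≤ 4
  b_5=4 ≤ 5
  b_6=7 > 6
  fails at i=6 ⇒ NO

NO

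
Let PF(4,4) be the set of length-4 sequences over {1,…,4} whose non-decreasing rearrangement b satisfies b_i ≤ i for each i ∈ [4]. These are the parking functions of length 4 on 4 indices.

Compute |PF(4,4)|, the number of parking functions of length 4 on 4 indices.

125

#PF = 1·5^3 = 1·125 = 125 [KW]
E.g. (3,1,1,3) → sorted (1,1,3,3): b_i ≤ i ∀i, a PF.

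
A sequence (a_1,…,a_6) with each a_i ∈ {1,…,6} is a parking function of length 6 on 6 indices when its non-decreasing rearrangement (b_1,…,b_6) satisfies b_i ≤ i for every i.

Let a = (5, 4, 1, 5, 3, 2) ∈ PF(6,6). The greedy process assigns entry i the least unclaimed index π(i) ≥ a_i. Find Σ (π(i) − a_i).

1

Σπ = 21 ({1..6} each once); Σa = 5+4+1+5+3+2 = 20; disp = 21−20 = 1.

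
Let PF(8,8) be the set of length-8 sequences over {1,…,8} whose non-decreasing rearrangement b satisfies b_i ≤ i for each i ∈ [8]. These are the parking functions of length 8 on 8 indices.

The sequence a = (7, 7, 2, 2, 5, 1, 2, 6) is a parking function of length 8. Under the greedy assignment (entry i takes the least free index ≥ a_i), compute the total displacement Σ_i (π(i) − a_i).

4

Σπ = 8·9/2 = 36 (π permutes [8]); Σa = 7+7+2+2+5+1+2+6 = 32; disp = 36−32 = 4.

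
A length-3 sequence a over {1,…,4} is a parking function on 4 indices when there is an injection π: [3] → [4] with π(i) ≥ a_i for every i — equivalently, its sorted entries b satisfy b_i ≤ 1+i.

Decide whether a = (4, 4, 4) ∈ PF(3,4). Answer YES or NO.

Rearranged: b = (4, 4, 4).
  b_1=4 > 2
  fails at i=1 ⇒ NO

NO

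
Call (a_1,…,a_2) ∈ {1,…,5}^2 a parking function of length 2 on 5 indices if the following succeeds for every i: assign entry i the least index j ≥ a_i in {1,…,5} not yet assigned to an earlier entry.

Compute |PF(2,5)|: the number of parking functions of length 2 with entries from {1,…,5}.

|PF(2,5)| = (5−2+1)·(5+1)^(2−1) = 4·6 = 24 (Pollak)
Example (1,2) → sorted (1,2): b_i ≤ 3+i ∀i, a PF.

24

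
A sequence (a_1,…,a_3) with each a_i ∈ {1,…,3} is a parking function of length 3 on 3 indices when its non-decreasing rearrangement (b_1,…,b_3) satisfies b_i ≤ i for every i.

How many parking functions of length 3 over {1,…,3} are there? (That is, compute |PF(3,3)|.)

16

#PF = (3+1−3)·(3+1)^{3−1} = 1×16 = 16 (Pollak)
E.g. (1,2,2) → sorted (1,2,2): b_i ≤ i ∀i, a PF.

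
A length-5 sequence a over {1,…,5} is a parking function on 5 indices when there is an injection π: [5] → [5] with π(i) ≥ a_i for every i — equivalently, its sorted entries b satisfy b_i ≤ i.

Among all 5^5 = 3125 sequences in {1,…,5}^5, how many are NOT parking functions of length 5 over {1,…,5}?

Count = (6−5)·6^(5−1) = 1·1296 = 1296 (Konheim–Weiss)
Example (3,3,2,4,5) → sorted (2,3,3,4,5): b_1=2>1, not a PF.
So 3125 − 1296 = 1829 fail.

1829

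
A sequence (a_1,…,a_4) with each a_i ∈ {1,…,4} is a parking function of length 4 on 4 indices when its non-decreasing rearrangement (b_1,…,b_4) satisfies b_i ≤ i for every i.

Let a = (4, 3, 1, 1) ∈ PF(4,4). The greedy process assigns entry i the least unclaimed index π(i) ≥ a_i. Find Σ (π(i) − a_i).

1

Σπ = 10 ({1..4} each once); Σa = 4+3+1+1 = 9; disp = 10−9 = 1.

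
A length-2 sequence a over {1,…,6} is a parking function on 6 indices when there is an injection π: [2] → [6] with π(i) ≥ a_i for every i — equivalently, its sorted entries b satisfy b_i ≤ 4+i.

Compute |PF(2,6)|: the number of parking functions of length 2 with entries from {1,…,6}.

#PF = (6−2+1)·(6+1)^(2−1) = 5×7 = 35 (Konheim–Weiss)
Check (2,3) → sorted (2,3): b_i ≤ 4+i ∀i, a PF.

35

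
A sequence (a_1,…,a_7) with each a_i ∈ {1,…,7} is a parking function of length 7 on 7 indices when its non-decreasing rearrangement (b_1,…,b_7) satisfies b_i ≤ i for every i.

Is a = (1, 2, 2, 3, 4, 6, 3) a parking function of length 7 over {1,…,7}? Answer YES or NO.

YES

Order a: b = (1, 2, 2, 3, 3, 4, 6).
  b_1=1 ≤ 1
  b_2=2 ≤ 2
  b_3=2 ≤ 3
  b_4=3 ≤ 4
  b_5=3 ≤ 5
  b_6=4 ≤ 6
  b_7=6 ≤ 7
All bounds hold ⇒ YES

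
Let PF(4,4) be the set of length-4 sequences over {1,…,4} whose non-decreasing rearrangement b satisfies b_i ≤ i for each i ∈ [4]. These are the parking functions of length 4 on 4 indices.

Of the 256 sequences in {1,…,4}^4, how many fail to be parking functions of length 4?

Count = 1·5^3 = 1×125 = 125
One tuple (4,1,4,4) → sorted (1,4,4,4): b_2=4>2, not a PF.
So 256 − 125 = 131 fail.

131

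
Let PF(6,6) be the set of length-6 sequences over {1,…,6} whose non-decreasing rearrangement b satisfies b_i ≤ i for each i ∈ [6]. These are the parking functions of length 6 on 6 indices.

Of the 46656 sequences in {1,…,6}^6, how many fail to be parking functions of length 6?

29849

Count = 1·7^5 = 1×16807 = 16807 [KW]
Check (5,4,3,6,4,6) → sorted (3,4,4,5,6,6): b_1=3>1, not a PF.
Total 46656; non-PF = 46656−16807 = 29849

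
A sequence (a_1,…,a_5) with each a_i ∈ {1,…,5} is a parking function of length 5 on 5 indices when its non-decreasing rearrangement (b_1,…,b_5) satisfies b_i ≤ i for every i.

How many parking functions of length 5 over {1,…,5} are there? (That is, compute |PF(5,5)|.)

|PF(5,5)| = (5+1−5)·(5+1)^{5−1} = 1·1296 = 1296 (Konheim–Weiss)
E.g. (3,1,1,3,5) → sorted (1,1,3,3,5): b_i ≤ i ∀i, a PF.

1296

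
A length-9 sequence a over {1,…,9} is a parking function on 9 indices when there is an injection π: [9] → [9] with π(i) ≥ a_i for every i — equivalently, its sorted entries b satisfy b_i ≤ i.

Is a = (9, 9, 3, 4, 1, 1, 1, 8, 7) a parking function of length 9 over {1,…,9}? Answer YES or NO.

NO

Order a: b = (1, 1, 1, 3, 4, 7, 8, 9, 9).
  b_1=1 ≤ 1
  b_2=1 ≤ 2
  b_3=1 ≤ 3
  b_4=3 ≤ 4
  b_5=4 ≤ 5
  b_6=7 > 6
  fails at i=6 ⇒ NO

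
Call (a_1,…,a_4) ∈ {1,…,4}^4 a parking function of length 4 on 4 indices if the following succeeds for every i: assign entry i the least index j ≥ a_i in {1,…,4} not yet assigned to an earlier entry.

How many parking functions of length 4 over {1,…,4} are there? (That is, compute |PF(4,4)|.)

Count = (4+1−4)·(4+1)^{4−1} = 1 · 125 = 125 (Konheim–Weiss)
Example (1,1,3,4) → sorted (1,1,3,4): b_i ≤ i ∀i, a PF.

125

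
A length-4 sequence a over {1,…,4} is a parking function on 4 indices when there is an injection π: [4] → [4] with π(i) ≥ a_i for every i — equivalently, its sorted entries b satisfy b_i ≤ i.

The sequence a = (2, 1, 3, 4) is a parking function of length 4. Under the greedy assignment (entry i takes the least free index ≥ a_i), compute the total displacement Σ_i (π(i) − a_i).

Σπ = 4·5/2 = 10 (π permutes [4]); Σa = 2+1+3+4 = 10; disp = 10−10 = 0.

0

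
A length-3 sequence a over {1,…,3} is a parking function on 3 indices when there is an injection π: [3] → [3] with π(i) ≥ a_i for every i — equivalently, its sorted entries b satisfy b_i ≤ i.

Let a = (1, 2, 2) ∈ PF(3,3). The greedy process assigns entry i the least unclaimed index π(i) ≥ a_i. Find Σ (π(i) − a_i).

1

Σπ = 6 ({1..3} each once); Σa = 1+2+2 = 5; disp = 6−5 = 1.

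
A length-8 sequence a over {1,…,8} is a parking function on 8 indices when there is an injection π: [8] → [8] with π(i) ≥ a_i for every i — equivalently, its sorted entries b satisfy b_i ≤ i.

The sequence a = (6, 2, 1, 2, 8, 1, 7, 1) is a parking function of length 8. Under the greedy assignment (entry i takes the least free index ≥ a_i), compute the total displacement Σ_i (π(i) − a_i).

8

Σπ = 8·9/2 = 36 (π permutes [8]); Σa = 6+2+1+2+8+1+7+1 = 28; disp = 36−28 = 8.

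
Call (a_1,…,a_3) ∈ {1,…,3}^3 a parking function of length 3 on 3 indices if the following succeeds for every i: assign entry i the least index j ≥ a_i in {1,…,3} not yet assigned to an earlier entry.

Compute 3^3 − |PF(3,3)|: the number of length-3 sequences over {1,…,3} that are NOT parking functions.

11

Count = (3+1−3)·(3+1)^{3−1} = 1×16 = 16 (Konheim–Weiss)
One tuple (2,3,3) → sorted (2,3,3): b_1=2>1, not a PF.
Total 27; non-PF = 27−16 = 11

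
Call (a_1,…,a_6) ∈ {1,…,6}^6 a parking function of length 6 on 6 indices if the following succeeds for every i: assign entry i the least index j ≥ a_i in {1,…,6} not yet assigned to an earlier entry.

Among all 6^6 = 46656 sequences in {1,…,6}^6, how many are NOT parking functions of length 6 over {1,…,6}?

29849

#PF = 1·7^5 = 1×16807 = 16807 (Konheim–Weiss)
Example (2,3,5,6,6,6) → sorted (2,3,5,6,6,6): b_1=2>1, not a PF.
6^6 − 16807 = 46656 − 16807 = 29849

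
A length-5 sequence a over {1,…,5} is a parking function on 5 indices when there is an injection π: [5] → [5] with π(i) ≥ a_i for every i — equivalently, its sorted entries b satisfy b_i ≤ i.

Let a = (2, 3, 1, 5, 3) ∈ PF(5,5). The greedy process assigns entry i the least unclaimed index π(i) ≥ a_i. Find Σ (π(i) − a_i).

Σπ = 15 ({1..5} each once); Σa = 2+3+1+5+3 = 14; disp = 15−14 = 1.

1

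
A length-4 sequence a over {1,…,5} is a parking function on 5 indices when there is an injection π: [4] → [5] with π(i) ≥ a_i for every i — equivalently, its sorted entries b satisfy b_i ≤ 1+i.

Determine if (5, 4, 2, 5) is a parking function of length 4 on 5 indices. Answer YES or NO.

Rearranged: b = (2, 4, 5, 5).
  b_1=2 ≤ 2
  b_2=4 > 3
  fails at i=2 ⇒ NO

NO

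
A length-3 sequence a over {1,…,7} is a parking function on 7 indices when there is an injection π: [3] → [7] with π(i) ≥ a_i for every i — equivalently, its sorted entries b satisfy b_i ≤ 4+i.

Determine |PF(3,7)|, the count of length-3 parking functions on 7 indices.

320

|PF(3,7)| = (7−3+1)·(7+1)^(3−1) = 5 · 64 = 320 (Pollak)
One tuple (2,1,7) → sorted (1,2,7): b_i ≤ 4+i ∀i, a PF.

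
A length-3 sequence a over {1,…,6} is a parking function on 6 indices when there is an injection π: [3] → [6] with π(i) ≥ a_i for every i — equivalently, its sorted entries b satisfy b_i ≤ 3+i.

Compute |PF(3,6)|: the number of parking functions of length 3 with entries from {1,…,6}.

Count = (6+1−3)·(6+1)^{3−1} = 4·49 = 196
Check (1,1,6) → sorted (1,1,6): b_i ≤ 3+i ∀i, a PF.

196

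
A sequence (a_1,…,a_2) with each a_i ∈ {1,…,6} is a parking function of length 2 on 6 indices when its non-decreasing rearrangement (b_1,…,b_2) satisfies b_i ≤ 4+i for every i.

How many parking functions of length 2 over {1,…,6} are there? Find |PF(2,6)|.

35

#PF = 5·7^1 = 5 · 7 = 35 (Konheim–Weiss)
Check (1,4) → sorted (1,4): b_i ≤ 4+i ∀i, a PF.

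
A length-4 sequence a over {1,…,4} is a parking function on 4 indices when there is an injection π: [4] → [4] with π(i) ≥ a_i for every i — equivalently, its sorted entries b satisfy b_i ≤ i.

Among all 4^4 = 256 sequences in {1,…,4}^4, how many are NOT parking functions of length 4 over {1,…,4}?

Count = (4+1−4)·(4+1)^{4−1} = 1 · 125 = 125 [KW]
E.g. (4,3,2,3) → sorted (2,3,3,4): b_1=2>1, not a PF.
4^4 − 125 = 256 − 125 = 131

131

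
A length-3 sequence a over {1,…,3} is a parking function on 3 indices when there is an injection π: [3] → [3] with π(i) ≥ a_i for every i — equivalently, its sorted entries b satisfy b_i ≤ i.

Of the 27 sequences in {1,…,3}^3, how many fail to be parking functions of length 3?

|PF| = (4−3)·4^(3−1) = 1·16 = 16 (Pollak)
One tuple (3,2,3) → sorted (2,3,3): b_1=2>1, not a PF.
So 27 − 16 = 11 fail.

11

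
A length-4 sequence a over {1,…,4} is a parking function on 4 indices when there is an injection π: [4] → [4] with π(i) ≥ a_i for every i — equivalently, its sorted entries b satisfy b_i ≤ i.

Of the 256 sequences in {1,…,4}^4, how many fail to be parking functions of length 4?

|PF(4,4)| = (4−4+1)·(4+1)^(4−1) = 1×125 = 125 (Konheim–Weiss)
E.g. (4,2,2,2) → sorted (2,2,2,4): b_1=2>1, not a PF.
Total 256; non-PF = 256−125 = 131

131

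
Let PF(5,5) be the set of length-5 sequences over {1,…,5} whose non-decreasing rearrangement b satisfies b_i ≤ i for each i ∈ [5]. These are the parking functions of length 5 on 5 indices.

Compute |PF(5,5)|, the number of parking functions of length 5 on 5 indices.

|PF| = (5+1−5)·(5+1)^{5−1} = 1·1296 = 1296 [KW]
One tuple (1,5,4,2,1) → sorted (1,1,2,4,5): b_i ≤ i ∀i, a PF.

1296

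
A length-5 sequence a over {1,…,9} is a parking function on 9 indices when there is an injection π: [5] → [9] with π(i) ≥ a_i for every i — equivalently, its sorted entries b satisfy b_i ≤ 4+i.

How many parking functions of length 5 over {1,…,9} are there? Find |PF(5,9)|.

|PF| = (9+1−5)·(9+1)^{5−1} = 5 · 10000 = 50000 [KW]
One tuple (6,7,3,9,7) → sorted (3,6,7,7,9): b_i ≤ 4+i ∀i, a PF.

50000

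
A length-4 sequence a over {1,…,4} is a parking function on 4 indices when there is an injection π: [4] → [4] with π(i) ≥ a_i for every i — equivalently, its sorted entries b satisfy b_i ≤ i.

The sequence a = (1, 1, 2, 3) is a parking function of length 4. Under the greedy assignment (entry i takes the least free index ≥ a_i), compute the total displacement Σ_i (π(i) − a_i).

Σπ = 4·5/2 = 10 (π permutes [4]); Σa = 1+1+2+3 = 7; disp = 10−7 = 3.

3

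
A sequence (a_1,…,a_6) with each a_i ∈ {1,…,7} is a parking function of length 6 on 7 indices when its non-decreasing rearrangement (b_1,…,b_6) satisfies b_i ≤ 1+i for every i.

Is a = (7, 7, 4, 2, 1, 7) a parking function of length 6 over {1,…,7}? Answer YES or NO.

Rearranged: b = (1, 2, 4, 7, 7, 7).
  b_1=1 ≤ 2
  b_2=2 ≤ 3
  b_3=4 ≤ 4
  b_4=7 > 5
  fails at i=4 ⇒ NO

NO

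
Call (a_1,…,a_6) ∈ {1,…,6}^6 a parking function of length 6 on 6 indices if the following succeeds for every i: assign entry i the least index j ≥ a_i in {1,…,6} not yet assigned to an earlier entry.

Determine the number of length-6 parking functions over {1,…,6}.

16807

|PF| = 1·7^5 = 1 · 16807 = 16807
Example (5,2,4,2,2,1) → sorted (1,2,2,2,4,5): b_i ≤ i ∀i, a PF.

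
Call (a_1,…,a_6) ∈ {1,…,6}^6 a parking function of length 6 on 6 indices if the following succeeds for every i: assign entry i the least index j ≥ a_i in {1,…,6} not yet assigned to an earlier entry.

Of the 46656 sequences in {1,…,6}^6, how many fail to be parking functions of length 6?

|PF(6,6)| = (6+1−6)·(6+1)^{6−1} = 1·16807 = 16807 (Pollak)
Check (1,5,6,6,2,5) → sorted (1,2,5,5,6,6): b_3=5>3, not a PF.
So 46656 − 16807 = 29849 fail.

29849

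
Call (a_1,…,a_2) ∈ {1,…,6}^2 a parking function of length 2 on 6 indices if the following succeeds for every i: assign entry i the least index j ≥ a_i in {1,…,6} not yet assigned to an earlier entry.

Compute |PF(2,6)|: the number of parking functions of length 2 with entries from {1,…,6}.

35

|PF(2,6)| = 5·7^1 = 5·7 = 35
E.g. (3,2) → sorted (2,3): b_i ≤ 4+i ∀i, a PF.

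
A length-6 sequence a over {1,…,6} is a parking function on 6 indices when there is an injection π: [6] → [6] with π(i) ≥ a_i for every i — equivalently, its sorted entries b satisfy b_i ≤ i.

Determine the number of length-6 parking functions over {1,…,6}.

16807

|PF| = 1·7^5 = 1×16807 = 16807 (Pollak)
E.g. (1,6,4,1,5,1) → sorted (1,1,1,4,5,6): b_i ≤ i ∀i, a PF.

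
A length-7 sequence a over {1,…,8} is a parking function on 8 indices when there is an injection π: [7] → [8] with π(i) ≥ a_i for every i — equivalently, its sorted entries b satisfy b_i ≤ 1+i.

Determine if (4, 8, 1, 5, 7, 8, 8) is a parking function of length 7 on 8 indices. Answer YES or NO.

NO

Sorted: b = (1, 4, 5, 7, 8, 8, 8).
  b_1=1 ≤ 2
  b_2=4 > 3
  fails at i=2 ⇒ NO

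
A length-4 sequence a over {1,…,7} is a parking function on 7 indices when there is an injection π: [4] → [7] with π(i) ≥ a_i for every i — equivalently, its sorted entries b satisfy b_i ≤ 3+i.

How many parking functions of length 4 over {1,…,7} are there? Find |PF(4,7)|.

2048

|PF(4,7)| = 4·8^3 = 4·512 = 2048 (Pollak)
E.g. (2,1,1,3) → sorted (1,1,2,3): b_i ≤ 3+i ∀i, a PF.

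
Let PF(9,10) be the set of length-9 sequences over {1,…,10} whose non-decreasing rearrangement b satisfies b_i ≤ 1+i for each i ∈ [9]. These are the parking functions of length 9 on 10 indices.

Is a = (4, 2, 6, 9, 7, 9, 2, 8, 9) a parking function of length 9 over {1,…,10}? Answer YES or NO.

Rearranged: b = (2, 2, 4, 6, 7, 8, 9, 9, 9).
  b_1=2 ≤ 2
  b_2=2 ≤ 3
  b_3=4 ≤ 4
  b_4=6 > 5
  fails at i=4 ⇒ NO

NO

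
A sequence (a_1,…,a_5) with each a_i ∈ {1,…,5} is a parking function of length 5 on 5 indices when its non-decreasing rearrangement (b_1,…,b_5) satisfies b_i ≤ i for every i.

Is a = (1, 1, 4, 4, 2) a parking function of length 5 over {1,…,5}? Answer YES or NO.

YES

Sorted: b = (1, 1, 2, 4, 4).
  b_1=1 ≤ 1
  b_2=1 ≤ 2
  b_3=2 ≤ 3
  b_4=4 ≤ 4
  b_5=4 ≤ 5
All bounds hold ⇒ YES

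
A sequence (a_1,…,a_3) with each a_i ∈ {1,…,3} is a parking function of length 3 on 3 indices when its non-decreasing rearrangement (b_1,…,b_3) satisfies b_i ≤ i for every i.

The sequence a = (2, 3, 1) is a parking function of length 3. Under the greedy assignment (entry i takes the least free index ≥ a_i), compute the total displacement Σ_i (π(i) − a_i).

0

Σπ(i) = 1+…+3 = 6; Σa = 2+3+1 = 6; disp = 6−6 = 0.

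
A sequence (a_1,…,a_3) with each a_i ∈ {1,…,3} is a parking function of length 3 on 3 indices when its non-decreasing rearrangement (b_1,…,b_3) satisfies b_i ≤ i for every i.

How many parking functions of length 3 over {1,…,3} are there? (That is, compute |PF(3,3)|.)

#PF = (3+1−3)·(3+1)^{3−1} = 1×16 = 16 (Pollak)
Check (1,2,3) → sorted (1,2,3): b_i ≤ i ∀i, a PF.

16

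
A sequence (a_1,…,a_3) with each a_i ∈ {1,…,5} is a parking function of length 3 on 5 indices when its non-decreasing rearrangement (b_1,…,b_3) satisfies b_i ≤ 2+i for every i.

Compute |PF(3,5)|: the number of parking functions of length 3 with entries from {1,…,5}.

108

Count = (5−3+1)·(5+1)^(3−1) = 3×36 = 108 [KW]
Example (2,1,3) → sorted (1,2,3): b_i ≤ 2+i ∀i, a PF.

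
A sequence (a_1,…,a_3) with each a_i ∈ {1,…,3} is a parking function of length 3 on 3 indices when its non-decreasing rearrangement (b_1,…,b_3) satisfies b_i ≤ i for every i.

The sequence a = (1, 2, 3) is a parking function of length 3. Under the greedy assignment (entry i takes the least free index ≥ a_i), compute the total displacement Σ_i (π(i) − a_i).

Σπ(i) = 1+…+3 = 6; Σa = 1+2+3 = 6; disp = 6−6 = 0.

0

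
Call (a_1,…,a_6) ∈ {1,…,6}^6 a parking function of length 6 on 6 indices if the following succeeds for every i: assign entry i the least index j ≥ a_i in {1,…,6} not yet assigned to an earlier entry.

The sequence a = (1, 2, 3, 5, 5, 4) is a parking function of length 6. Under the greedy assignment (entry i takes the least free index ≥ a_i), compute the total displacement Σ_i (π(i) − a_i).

Σπ = 21 ({1..6} each once); Σa = 1+2+3+5+5+4 = 20; disp = 21−20 = 1.

1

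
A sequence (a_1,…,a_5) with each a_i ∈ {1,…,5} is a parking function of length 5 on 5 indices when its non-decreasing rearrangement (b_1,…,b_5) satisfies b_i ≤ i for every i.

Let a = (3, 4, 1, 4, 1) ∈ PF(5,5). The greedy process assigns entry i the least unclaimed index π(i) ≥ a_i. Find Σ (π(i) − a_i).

Σπ(i) = 1+…+5 = 15; Σa = 3+4+1+4+1 = 13; disp = 15−13 = 2.

2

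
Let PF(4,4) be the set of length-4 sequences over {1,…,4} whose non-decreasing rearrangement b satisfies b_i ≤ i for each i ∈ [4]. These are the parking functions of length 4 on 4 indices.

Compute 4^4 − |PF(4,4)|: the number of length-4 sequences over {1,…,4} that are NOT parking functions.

131

|PF| = (4+1−4)·(4+1)^{4−1} = 1×125 = 125
One tuple (4,2,3,4) → sorted (2,3,4,4): b_1=2>1, not a PF.
Total 256; non-PF = 256−125 = 131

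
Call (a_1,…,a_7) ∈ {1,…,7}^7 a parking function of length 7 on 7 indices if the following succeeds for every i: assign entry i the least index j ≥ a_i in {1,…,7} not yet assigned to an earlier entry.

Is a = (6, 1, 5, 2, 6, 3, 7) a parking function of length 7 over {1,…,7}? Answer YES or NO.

Order a: b = (1, 2, 3, 5, 6, 6, 7).
  b_1=1 ≤ 1
  b_2=2 ≤ 2
  b_3=3 ≤ 3
  b_4=5 > 4
  fails at i=4 ⇒ NO

NO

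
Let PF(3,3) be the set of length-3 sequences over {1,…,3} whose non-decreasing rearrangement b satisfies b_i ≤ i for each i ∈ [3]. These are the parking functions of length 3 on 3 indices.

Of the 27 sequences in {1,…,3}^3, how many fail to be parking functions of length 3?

Count = (3+1−3)·(3+1)^{3−1} = 1·16 = 16 (Konheim–Weiss)
Check (3,2,2) → sorted (2,2,3): b_1=2>1, not a PF.
3^3 − 16 = 27 − 16 = 11

11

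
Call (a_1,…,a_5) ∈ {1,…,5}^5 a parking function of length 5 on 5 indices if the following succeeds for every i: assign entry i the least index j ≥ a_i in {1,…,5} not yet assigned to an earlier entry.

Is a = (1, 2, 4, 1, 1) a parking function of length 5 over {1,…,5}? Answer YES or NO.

YES

Rearranged: b = (1, 1, 1, 2, 4).
  b_1=1 ≤ 1
  b_2=1 ≤ 2
  b_3=1 ≤ 3
  b_4=2 ≤ 4
  b_5=4 ≤ 5
All bounds hold ⇒ YES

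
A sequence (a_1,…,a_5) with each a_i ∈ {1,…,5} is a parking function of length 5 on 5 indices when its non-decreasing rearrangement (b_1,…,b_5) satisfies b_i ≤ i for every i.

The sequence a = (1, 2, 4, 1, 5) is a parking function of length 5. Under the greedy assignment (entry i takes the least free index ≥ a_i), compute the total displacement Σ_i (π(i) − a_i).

Σπ(i) = 1+…+5 = 15; Σa = 1+2+4+1+5 = 13; disp = 15−13 = 2.

2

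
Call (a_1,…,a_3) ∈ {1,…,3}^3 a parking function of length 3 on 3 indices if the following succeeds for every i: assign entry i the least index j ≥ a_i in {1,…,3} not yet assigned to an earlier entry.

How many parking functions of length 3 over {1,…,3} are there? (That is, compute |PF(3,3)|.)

Count = (4−3)·4^(3−1) = 1×16 = 16 (Konheim–Weiss)
One tuple (3,1,1) → sorted (1,1,3): b_i ≤ i ∀i, a PF.

16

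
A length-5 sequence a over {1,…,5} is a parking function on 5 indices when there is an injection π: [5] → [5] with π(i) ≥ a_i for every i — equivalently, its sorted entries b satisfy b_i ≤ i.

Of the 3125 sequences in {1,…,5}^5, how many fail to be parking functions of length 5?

1829

#PF = (5−5+1)·(5+1)^(5−1) = 1×1296 = 1296 (Pollak)
Check (4,3,4,5,3) → sorted (3,3,4,4,5): b_1=3>1, not a PF.
Total 3125; non-PF = 3125−1296 = 1829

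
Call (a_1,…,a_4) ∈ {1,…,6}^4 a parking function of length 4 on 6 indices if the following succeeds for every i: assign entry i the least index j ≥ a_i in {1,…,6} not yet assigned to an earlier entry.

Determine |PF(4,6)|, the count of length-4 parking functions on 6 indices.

1029

|PF(4,6)| = (6−4+1)·(6+1)^(4−1) = 3 · 343 = 1029
E.g. (1,3,4,3) → sorted (1,3,3,4): b_i ≤ 2+i ∀i, a PF.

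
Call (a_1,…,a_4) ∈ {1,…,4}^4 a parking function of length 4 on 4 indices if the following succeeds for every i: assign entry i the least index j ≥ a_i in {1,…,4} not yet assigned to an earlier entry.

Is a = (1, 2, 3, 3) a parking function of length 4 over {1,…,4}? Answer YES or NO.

Order a: b = (1, 2, 3, 3).
  b_1=1 ≤ 1
  b_2=2 ≤ 2
  b_3=3 ≤ 3
  b_4=3 ≤ 4
All bounds hold ⇒ YES

YES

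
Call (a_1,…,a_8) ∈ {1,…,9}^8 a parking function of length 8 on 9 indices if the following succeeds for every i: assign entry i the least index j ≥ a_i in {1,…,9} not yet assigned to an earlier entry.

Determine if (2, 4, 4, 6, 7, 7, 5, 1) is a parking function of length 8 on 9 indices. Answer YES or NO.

YES

Sorted: b = (1, 2, 4, 4, 5, 6, 7, 7).
  b_1=1 ≤ 2
  b_2=2 ≤ 3
  b_3=4 ≤ 4
  b_4=4 ≤ 5
  b_5=5 ≤ 6
  b_6=6 ≤ 7
  b_7=7 ≤ 8
  b_8=7 ≤ 9
All bounds hold ⇒ YES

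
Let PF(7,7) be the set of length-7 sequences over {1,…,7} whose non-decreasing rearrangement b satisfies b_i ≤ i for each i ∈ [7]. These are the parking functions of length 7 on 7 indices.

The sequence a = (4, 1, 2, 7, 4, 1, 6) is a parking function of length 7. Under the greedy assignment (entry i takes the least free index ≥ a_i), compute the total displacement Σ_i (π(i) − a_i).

Σπ = 28 ({1..7} each once); Σa = 4+1+2+7+4+1+6 = 25; disp = 28−25 = 3.

3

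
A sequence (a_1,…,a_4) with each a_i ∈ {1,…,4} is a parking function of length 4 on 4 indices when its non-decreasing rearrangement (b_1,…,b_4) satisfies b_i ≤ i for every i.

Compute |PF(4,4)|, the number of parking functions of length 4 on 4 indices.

125

|PF| = 1·5^3 = 1 · 125 = 125 [KW]
E.g. (3,2,4,1) → sorted (1,2,3,4): b_i ≤ i ∀i, a PF.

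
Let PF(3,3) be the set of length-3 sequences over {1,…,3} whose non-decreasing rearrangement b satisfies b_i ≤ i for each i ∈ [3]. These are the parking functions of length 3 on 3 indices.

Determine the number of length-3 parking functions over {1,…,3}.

|PF| = (3+1−3)·(3+1)^{3−1} = 1×16 = 16 (Pollak)
Check (1,1,1) → sorted (1,1,1): b_i ≤ i ∀i, a PF.

16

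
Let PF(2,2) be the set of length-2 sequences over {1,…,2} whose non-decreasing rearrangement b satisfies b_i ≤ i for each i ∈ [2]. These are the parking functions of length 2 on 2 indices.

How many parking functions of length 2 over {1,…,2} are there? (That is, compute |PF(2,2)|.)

Count = (2−2+1)·(2+1)^(2−1) = 1·3 = 3
E.g. (1,1) → sorted (1,1): b_i ≤ i ∀i, a PF.

3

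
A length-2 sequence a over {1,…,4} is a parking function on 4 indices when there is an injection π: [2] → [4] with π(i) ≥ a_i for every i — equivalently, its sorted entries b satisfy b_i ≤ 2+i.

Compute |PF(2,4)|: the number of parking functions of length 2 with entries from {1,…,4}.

15

#PF = (4+1−2)·(4+1)^{2−1} = 3 · 5 = 15
Check (1,1) → sorted (1,1): b_i ≤ 2+i ∀i, a PF.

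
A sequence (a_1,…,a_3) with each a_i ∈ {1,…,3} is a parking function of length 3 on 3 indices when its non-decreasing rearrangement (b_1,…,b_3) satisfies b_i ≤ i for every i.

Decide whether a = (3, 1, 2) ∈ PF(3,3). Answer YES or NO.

Rearranged: b = (1, 2, 3).
  b_1=1 ≤ 1
  b_2=2 ≤ 2
  b_3=3 ≤ 3
All bounds hold ⇒ YES

YES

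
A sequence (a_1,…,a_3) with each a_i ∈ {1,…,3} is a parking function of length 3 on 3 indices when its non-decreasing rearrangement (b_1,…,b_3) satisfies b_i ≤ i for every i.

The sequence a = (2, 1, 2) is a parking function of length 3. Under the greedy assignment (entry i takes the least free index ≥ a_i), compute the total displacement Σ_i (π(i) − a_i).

Σπ = 3·4/2 = 6 (π permutes [3]); Σa = 2+1+2 = 5; disp = 6−5 = 1.

1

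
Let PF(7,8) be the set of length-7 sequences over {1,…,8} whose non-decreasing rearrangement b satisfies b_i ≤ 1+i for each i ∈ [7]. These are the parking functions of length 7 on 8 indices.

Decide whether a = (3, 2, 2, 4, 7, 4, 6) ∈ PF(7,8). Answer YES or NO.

Sorted: b = (2, 2, 3, 4, 4, 6, 7).
  b_1=2 ≤ 2
  b_2=2 ≤ 3
  b_3=3 ≤ 4
  b_4=4 ≤ 5
  b_5=4 ≤ 6
  b_6=6 ≤ 7
  b_7=7 ≤ 8
All bounds hold ⇒ YES

YES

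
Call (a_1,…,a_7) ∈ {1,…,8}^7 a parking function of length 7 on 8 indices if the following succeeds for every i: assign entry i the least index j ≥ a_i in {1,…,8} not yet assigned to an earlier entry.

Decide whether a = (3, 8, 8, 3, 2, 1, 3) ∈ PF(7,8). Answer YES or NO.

Sorted: b = (1, 2, 3, 3, 3, 8, 8).
  b_1=1 ≤ 2
  b_2=2 ≤ 3
  b_3=3 ≤ 4
  b_4=3 ≤ 5
  b_5=3 ≤ 6
  b_6=8 > 7
  fails at i=6 ⇒ NO

NO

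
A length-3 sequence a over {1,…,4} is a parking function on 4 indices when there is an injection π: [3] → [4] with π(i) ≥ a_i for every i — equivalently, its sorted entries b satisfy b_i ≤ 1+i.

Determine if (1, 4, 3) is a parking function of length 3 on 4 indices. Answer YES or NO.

Sorted: b = (1, 3, 4).
  b_1=1 ≤ 2
  b_2=3 ≤ 3
  b_3=4 ≤ 4
All bounds hold ⇒ YES

YES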